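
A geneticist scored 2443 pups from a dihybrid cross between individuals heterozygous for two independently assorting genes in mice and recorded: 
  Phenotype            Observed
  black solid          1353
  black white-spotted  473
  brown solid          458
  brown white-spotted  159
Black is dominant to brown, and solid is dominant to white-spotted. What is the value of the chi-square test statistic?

1.075

A dihybrid F₂ with independent assortment and complete dominance at both loci gives a 9:3:3:1 phenotypic ratio.
Expected counts for N = 2443 under a 9:3:3:1 ratio (total parts = 16):
  black solid: 2443 × 9/16 = 1374.1875
  black white-spotted: 2443 × 3/16 = 458.0625
  brown solid: 2443 × 3/16 = 458.0625
  brown white-spotted: 2443 × 1/16 = 152.6875
χ² = Σ (O − E)² / E
  black solid: (1353 − 1374.1875)² / 1374.1875 = 0.3267
  black white-spotted: (473 − 458.0625)² / 458.0625 = 0.4871
  brown solid: (458 − 458.0625)² / 458.0625 = 0.0000
  brown white-spotted: (159 − 152.6875)² / 152.6875 = 0.2610
χ² = 0.3267 + 0.4871 + 0.0000 + 0.2610 = 1.0748 ≈ 1.075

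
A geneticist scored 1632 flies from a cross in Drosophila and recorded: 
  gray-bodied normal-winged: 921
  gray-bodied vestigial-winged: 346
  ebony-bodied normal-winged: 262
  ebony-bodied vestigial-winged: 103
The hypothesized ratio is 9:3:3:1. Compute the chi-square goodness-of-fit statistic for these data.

11.575

Expected counts for N = 1632 under a 9:3:3:1 ratio (total parts = 16):
  gray-bodied normal-winged: 1632 × 9/16 = 918
  gray-bodied vestigial-winged: 1632 × 3/16 = 306
  ebony-bodied normal-winged: 1632 × 3/16 = 306
  ebony-bodied vestigial-winged: 1632 × 1/16 = 102
χ² = Σ (O − E)² / E
  gray-bodied normal-winged: (921 − 918)² / 918 = 0.0098
  gray-bodied vestigial-winged: (346 − 306)² / 306 = 5.2288
  ebony-bodied normal-winged: (262 − 306)² / 306 = 6.3268
  ebony-bodied vestigial-winged: (103 − 102)² / 102 = 0.0098
χ² = 0.0098 + 5.2288 + 6.3268 + 0.0098 = 11.5752 ≈ 11.575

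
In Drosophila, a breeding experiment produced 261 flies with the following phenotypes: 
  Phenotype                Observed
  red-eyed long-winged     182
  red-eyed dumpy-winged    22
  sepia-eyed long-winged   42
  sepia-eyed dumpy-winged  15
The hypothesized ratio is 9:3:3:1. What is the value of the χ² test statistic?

Under the 9:3:3:1 hypothesis (Σ ratio = 16, N = 261):
  red-eyed long-winged: 261 × 9/16 = 146.8125
  red-eyed dumpy-winged: 261 × 3/16 = 48.9375
  sepia-eyed long-winged: 261 × 3/16 = 48.9375
  sepia-eyed dumpy-winged: 261 × 1/16 = 16.3125
χ² = Σ (O − E)² / E
  red-eyed long-winged: (182 − 146.8125)² / 146.8125 = 8.4336
  red-eyed dumpy-winged: (22 − 48.9375)² / 48.9375 = 14.8277
  sepia-eyed long-winged: (42 − 48.9375)² / 48.9375 = 0.9835
  sepia-eyed dumpy-winged: (15 − 16.3125)² / 16.3125 = 0.1056
χ² = 8.4336 + 14.8277 + 0.9835 + 0.1056 = 24.3504 ≈ 24.350

24.350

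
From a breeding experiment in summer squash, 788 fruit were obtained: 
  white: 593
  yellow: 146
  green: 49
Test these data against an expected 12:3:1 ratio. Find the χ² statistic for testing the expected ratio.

The 12:3:1 ratio has 16 parts, so with N = 788 the expected counts are:
  white: 788 × 12/16 = 591
  yellow: 788 × 3/16 = 147.75
  green: 788 × 1/16 = 49.25
χ² = Σ (O − E)² / E
  white: (593 − 591)² / 591 = 0.0068
  yellow: (146 − 147.75)² / 147.75 = 0.0207
  green: (49 − 49.25)² / 49.25 = 0.0013
χ² = 0.0068 + 0.0207 + 0.0013 = 0.0288 ≈ 0.029

0.029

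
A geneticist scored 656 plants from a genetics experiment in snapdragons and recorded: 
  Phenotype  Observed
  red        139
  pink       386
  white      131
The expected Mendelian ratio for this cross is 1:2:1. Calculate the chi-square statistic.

Under the 1:2:1 hypothesis (Σ ratio = 4, N = 656):
  red: 656 × 1/4 = 164
  pink: 656 × 2/4 = 328
  white: 656 × 1/4 = 164
χ² = Σ (O − E)² / E
  red: (139 − 164)² / 164 = 3.8110
  pink: (386 − 328)² / 328 = 10.2561
  white: (131 − 164)² / 164 = 6.6402
χ² = 3.8110 + 10.2561 + 6.6402 = 20.7073 ≈ 20.707

20.707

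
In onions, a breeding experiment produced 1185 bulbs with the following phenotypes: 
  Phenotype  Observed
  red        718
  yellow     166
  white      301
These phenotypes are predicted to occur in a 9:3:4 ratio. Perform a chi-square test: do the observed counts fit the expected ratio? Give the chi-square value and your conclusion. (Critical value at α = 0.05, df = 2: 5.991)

Under the 9:3:4 hypothesis (Σ ratio = 16, N = 1185):
  red: 1185 × 9/16 = 666.5625
  yellow: 1185 × 3/16 = 222.1875
  white: 1185 × 4/16 = 296.25
χ² = Σ (O − E)² / E
  red: (718 − 666.5625)² / 666.5625 = 3.9693
  yellow: (166 − 222.1875)² / 222.1875 = 14.2089
  white: (301 − 296.25)² / 296.25 = 0.0762
χ² = 3.9693 + 14.2089 + 0.0762 = 18.2544 ≈ 18.254
Degrees of freedom = 3 − 1 = 2; critical value at α = 0.05 is 5.991.
Since 18.254 > 5.991, we reject the null hypothesis — the data do not fit the 9:3:4 ratio.

18.254; not consistent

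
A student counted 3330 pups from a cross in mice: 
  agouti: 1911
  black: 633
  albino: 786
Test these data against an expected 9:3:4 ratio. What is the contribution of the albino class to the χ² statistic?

Under the 9:3:4 hypothesis (Σ ratio = 16, N = 3330):
  agouti: 3330 × 9/16 = 1873.125
  black: 3330 × 3/16 = 624.375
  albino: 3330 × 4/16 = 832.5
Contribution of albino: (786 − 832.5)² / 832.5 = 2.5973

2.597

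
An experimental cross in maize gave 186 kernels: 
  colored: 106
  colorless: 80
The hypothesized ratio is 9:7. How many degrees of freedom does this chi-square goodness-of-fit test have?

A goodness-of-fit test with 2 phenotype classes has df = 2 − 1 = 1.

1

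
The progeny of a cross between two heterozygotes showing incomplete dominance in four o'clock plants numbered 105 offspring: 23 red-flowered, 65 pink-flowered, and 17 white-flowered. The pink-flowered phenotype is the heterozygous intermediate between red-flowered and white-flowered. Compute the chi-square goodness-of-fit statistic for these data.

With incomplete dominance, a heterozygote × heterozygote cross gives a 1:2:1 phenotypic ratio.
Total ratio parts = 4. Expected numbers out of 105:
  red-flowered: 105 × 1/4 = 26.25
  pink-flowered: 105 × 2/4 = 52.5
  white-flowered: 105 × 1/4 = 26.25
χ² = Σ (O − E)² / E
  red-flowered: (23 − 26.25)² / 26.25 = 0.4024
  pink-flowered: (65 − 52.5)² / 52.5 = 2.9762
  white-flowered: (17 − 26.25)² / 26.25 = 3.2595
χ² = 0.4024 + 2.9762 + 3.2595 = 6.6381 ≈ 6.638

6.638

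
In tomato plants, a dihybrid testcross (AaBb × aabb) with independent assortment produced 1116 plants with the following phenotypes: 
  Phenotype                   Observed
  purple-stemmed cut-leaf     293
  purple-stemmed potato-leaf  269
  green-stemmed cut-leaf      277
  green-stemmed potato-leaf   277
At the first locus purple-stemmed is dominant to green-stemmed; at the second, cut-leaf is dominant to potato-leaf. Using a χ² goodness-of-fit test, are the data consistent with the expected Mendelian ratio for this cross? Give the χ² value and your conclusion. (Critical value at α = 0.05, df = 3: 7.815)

1.090; consistent

A dihybrid testcross with independent assortment gives a 1:1:1:1 ratio.
Under the 1:1:1:1 hypothesis (Σ ratio = 4, N = 1116):
  purple-stemmed cut-leaf: 1116 × 1/4 = 279
  purple-stemmed potato-leaf: 1116 × 1/4 = 279
  green-stemmed cut-leaf: 1116 × 1/4 = 279
  green-stemmed potato-leaf: 1116 × 1/4 = 279
χ² = Σ (O − E)² / E
  purple-stemmed cut-leaf: (293 − 279)² / 279 = 0.7025
  purple-stemmed potato-leaf: (269 − 279)² / 279 = 0.3584
  green-stemmed cut-leaf: (277 − 279)² / 279 = 0.0143
  green-stemmed potato-leaf: (277 − 279)² / 279 = 0.0143
χ² = 0.7025 + 0.3584 + 0.0143 + 0.0143 = 1.0895 ≈ 1.090
Degrees of freedom = 4 − 1 = 3; critical value at α = 0.05 is 7.815.
Since 1.090 < 7.815, we fail to reject the null hypothesis — the data are consistent with the 1:1:1:1 ratio.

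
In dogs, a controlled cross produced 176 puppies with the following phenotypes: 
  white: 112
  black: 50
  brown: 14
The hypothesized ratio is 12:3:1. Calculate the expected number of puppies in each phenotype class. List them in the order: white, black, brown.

Under the 12:3:1 hypothesis (Σ ratio = 16, N = 176):
  white: 176 × 12/16 = 132
  black: 176 × 3/16 = 33
  brown: 176 × 1/16 = 11

132, 33, 11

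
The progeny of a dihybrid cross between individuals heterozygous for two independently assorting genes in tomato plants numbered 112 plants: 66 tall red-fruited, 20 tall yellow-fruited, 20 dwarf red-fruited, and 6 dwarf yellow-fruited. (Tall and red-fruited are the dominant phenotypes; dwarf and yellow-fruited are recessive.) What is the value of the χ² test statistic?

0.381

A dihybrid F₂ with independent assortment and complete dominance at both loci gives a 9:3:3:1 phenotypic ratio.
Expected counts for N = 112 under a 9:3:3:1 ratio (total parts = 16):
  tall red-fruited: 112 × 9/16 = 63
  tall yellow-fruited: 112 × 3/16 = 21
  dwarf red-fruited: 112 × 3/16 = 21
  dwarf yellow-fruited: 112 × 1/16 = 7
χ² = Σ (O − E)² / E
  tall red-fruited: (66 − 63)² / 63 = 0.1429
  tall yellow-fruited: (20 − 21)² / 21 = 0.0476
  dwarf red-fruited: (20 − 21)² / 21 = 0.0476
  dwarf yellow-fruited: (6 − 7)² / 7 = 0.1429
χ² = 0.1429 + 0.0476 + 0.0476 + 0.1429 = 0.381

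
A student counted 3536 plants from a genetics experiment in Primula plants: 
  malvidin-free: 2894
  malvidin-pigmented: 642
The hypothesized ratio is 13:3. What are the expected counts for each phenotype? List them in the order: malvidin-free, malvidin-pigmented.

2873, 663

Under the 13:3 hypothesis (Σ ratio = 16, N = 3536):
  malvidin-free: 3536 × 13/16 = 2873
  malvidin-pigmented: 3536 × 3/16 = 663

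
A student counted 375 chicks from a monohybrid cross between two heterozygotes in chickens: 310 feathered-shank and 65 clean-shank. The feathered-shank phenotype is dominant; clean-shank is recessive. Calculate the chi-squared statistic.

11.756

For a monohybrid cross between heterozygotes with complete dominance, the expected phenotypic ratio is 3:1.
Under the 3:1 hypothesis (Σ ratio = 4, N = 375):
  feathered-shank: 375 × 3/4 = 281.25
  clean-shank: 375 × 1/4 = 93.75
χ² = Σ (O − E)² / E
  feathered-shank: (310 − 281.25)² / 281.25 = 2.9389
  clean-shank: (65 − 93.75)² / 93.75 = 8.8167
χ² = 2.9389 + 8.8167 = 11.7556 ≈ 11.756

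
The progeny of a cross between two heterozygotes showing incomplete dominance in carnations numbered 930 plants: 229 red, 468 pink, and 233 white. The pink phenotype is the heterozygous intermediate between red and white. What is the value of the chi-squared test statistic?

0.073

With incomplete dominance, a heterozygote × heterozygote cross gives a 1:2:1 phenotypic ratio.
Expected counts for N = 930 under a 1:2:1 ratio (total parts = 4):
  red: 930 × 1/4 = 232.5
  pink: 930 × 2/4 = 465
  white: 930 × 1/4 = 232.5
χ² = Σ (O − E)² / E
  red: (229 − 232.5)² / 232.5 = 0.0527
  pink: (468 − 465)² / 465 = 0.0194
  white: (233 − 232.5)² / 232.5 = 0.0011
χ² = 0.0527 + 0.0194 + 0.0011 = 0.0732 ≈ 0.073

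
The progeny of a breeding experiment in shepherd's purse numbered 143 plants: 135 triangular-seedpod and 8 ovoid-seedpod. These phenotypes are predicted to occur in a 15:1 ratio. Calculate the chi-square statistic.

Total ratio parts = 16. Expected numbers out of 143:
  triangular-seedpod: 143 × 15/16 = 134.0625
  ovoid-seedpod: 143 × 1/16 = 8.9375
χ² = Σ (O − E)² / E
  triangular-seedpod: (135 − 134.0625)² / 134.0625 = 0.0066
  ovoid-seedpod: (8 − 8.9375)² / 8.9375 = 0.0983
χ² = 0.0066 + 0.0983 = 0.1049 ≈ 0.105

0.105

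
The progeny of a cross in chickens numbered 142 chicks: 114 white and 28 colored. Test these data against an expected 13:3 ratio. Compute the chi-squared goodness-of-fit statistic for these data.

0.087

Expected counts for N = 142 under a 13:3 ratio (total parts = 16):
  white: 142 × 13/16 = 115.375
  colored: 142 × 3/16 = 26.625
χ² = Σ (O − E)² / E
  white: (114 − 115.375)² / 115.375 = 0.0164
  colored: (28 − 26.625)² / 26.625 = 0.0710
χ² = 0.0164 + 0.0710 = 0.0874 ≈ 0.087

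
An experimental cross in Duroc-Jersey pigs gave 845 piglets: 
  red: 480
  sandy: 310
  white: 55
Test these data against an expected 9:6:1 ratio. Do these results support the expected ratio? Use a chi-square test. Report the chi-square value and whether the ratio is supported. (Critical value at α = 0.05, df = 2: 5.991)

Under the 9:6:1 hypothesis (Σ ratio = 16, N = 845):
  red: 845 × 9/16 = 475.3125
  sandy: 845 × 6/16 = 316.875
  white: 845 × 1/16 = 52.8125
χ² = Σ (O − E)² / E
  red: (480 − 475.3125)² / 475.3125 = 0.0462
  sandy: (310 − 316.875)² / 316.875 = 0.1492
  white: (55 − 52.8125)² / 52.8125 = 0.0906
χ² = 0.0462 + 0.1492 + 0.0906 = 0.286
Degrees of freedom = 3 − 1 = 2; critical value at α = 0.05 is 5.991.
Since 0.286 < 5.991, we fail to reject the null hypothesis — the data are consistent with the 9:6:1 ratio.

0.286; consistent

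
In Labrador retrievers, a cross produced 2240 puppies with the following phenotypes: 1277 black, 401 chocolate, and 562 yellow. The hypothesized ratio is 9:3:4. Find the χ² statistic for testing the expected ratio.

1.096

Expected counts for N = 2240 under a 9:3:4 ratio (total parts = 16):
  black: 2240 × 9/16 = 1260
  chocolate: 2240 × 3/16 = 420
  yellow: 2240 × 4/16 = 560
χ² = Σ (O − E)² / E
  black: (1277 − 1260)² / 1260 = 0.2294
  chocolate: (401 − 420)² / 420 = 0.8595
  yellow: (562 − 560)² / 560 = 0.0071
χ² = 0.2294 + 0.8595 + 0.0071 = 1.096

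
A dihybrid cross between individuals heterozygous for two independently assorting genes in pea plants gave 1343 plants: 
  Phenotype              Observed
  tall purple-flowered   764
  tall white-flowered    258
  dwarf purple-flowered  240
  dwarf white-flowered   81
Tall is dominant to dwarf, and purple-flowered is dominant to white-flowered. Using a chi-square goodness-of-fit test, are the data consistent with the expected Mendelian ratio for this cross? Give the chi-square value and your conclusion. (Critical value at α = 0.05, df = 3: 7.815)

A dihybrid F₂ with independent assortment and complete dominance at both loci gives a 9:3:3:1 phenotypic ratio.
Total ratio parts = 16. Expected numbers out of 1343:
  tall purple-flowered: 1343 × 9/16 = 755.4375
  tall white-flowered: 1343 × 3/16 = 251.8125
  dwarf purple-flowered: 1343 × 3/16 = 251.8125
  dwarf white-flowered: 1343 × 1/16 = 83.9375
χ² = Σ (O − E)² / E
  tall purple-flowered: (764 − 755.4375)² / 755.4375 = 0.0971
  tall white-flowered: (258 − 251.8125)² / 251.8125 = 0.1520
  dwarf purple-flowered: (240 − 251.8125)² / 251.8125 = 0.5541
  dwarf white-flowered: (81 − 83.9375)² / 83.9375 = 0.1028
χ² = 0.0971 + 0.1520 + 0.5541 + 0.1028 = 0.906
Degrees of freedom = 4 − 1 = 3; critical value at α = 0.05 is 7.815.
Since 0.906 < 7.815, we fail to reject the null hypothesis — the data are consistent with the 9:3:3:1 ratio.

0.906; consistent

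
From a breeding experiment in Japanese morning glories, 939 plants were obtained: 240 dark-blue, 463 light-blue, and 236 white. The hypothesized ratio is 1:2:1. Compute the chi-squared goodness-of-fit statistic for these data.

0.214

Total ratio parts = 4. Expected numbers out of 939:
  dark-blue: 939 × 1/4 = 234.75
  light-blue: 939 × 2/4 = 469.5
  white: 939 × 1/4 = 234.75
χ² = Σ (O − E)² / E
  dark-blue: (240 − 234.75)² / 234.75 = 0.1174
  light-blue: (463 − 469.5)² / 469.5 = 0.0900
  white: (236 − 234.75)² / 234.75 = 0.0067
χ² = 0.1174 + 0.0900 + 0.0067 = 0.2141 ≈ 0.214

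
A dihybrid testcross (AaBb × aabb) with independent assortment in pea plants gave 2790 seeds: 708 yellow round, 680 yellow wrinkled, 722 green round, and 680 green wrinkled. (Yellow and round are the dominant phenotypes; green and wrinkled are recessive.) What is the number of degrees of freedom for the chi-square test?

A dihybrid testcross with independent assortment gives a 1:1:1:1 ratio.
A goodness-of-fit test with 4 phenotype classes has df = 4 − 1 = 3.

3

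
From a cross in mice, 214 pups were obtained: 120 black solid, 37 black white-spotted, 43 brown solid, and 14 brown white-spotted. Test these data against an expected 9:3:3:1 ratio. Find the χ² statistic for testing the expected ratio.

The 9:3:3:1 ratio has 16 parts, so with N = 214 the expected counts are:
  black solid: 214 × 9/16 = 120.375
  black white-spotted: 214 × 3/16 = 40.125
  brown solid: 214 × 3/16 = 40.125
  brown white-spotted: 214 × 1/16 = 13.375
χ² = Σ (O − E)² / E
  black solid: (120 − 120.375)² / 120.375 = 0.0012
  black white-spotted: (37 − 40.125)² / 40.125 = 0.2434
  brown solid: (43 − 40.125)² / 40.125 = 0.2060
  brown white-spotted: (14 − 13.375)² / 13.375 = 0.0292
χ² = 0.0012 + 0.2434 + 0.2060 + 0.0292 = 0.4798 ≈ 0.480

0.480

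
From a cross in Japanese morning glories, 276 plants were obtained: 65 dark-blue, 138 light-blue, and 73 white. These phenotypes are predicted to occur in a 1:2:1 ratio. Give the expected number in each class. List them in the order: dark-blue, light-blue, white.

69, 138, 69

Under the 1:2:1 hypothesis (Σ ratio = 4, N = 276):
  dark-blue: 276 × 1/4 = 69
  light-blue: 276 × 2/4 = 138
  white: 276 × 1/4 = 69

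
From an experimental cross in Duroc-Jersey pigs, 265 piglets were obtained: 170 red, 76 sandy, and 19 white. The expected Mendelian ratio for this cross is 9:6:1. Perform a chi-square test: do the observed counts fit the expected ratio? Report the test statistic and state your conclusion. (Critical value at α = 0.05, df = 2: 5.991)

8.798; not consistent

Total ratio parts = 16. Expected numbers out of 265:
  red: 265 × 9/16 = 149.0625
  sandy: 265 × 6/16 = 99.375
  white: 265 × 1/16 = 16.5625
χ² = Σ (O − E)² / E
  red: (170 − 149.0625)² / 149.0625 = 2.9409
  sandy: (76 − 99.375)² / 99.375 = 5.4983
  white: (19 − 16.5625)² / 16.5625 = 0.3587
χ² = 2.9409 + 5.4983 + 0.3587 = 8.7979 ≈ 8.798
Degrees of freedom = 3 − 1 = 2; critical value at α = 0.05 is 5.991.
Since 8.798 > 5.991, we reject the null hypothesis — the data do not fit the 9:6:1 ratio.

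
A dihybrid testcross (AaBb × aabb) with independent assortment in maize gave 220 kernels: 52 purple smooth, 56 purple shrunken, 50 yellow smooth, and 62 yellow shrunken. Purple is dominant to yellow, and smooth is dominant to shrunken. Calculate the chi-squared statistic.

A dihybrid testcross with independent assortment gives a 1:1:1:1 ratio.
Expected counts for N = 220 under a 1:1:1:1 ratio (total parts = 4):
  purple smooth: 220 × 1/4 = 55
  purple shrunken: 220 × 1/4 = 55
  yellow smooth: 220 × 1/4 = 55
  yellow shrunken: 220 × 1/4 = 55
χ² = Σ (O − E)² / E
  purple smooth: (52 − 55)² / 55 = 0.1636
  purple shrunken: (56 − 55)² / 55 = 0.0182
  yellow smooth: (50 − 55)² / 55 = 0.4545
  yellow shrunken: (62 − 55)² / 55 = 0.8909
χ² = 0.1636 + 0.0182 + 0.4545 + 0.8909 = 1.5272 ≈ 1.527

1.527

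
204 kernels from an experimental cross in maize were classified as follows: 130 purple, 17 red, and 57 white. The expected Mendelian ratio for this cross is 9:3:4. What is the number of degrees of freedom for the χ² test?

A goodness-of-fit test with 3 phenotype classes has df = 3 − 1 = 2.

2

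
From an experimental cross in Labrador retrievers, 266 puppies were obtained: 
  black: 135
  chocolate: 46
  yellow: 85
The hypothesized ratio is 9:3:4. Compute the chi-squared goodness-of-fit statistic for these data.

6.877

Expected counts for N = 266 under a 9:3:4 ratio (total parts = 16):
  black: 266 × 9/16 = 149.625
  chocolate: 266 × 3/16 = 49.875
  yellow: 266 × 4/16 = 66.5
χ² = Σ (O − E)² / E
  black: (135 − 149.625)² / 149.625 = 1.4295
  chocolate: (46 − 49.875)² / 49.875 = 0.3011
  yellow: (85 − 66.5)² / 66.5 = 5.1466
χ² = 1.4295 + 0.3011 + 5.1466 = 6.8772 ≈ 6.877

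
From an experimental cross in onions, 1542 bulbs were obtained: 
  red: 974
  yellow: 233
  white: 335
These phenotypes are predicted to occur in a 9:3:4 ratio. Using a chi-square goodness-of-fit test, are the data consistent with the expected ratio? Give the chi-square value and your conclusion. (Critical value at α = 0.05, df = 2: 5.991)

30.618; not consistent

Under the 9:3:4 hypothesis (Σ ratio = 16, N = 1542):
  red: 1542 × 9/16 = 867.375
  yellow: 1542 × 3/16 = 289.125
  white: 1542 × 4/16 = 385.5
χ² = Σ (O − E)² / E
  red: (974 − 867.375)² / 867.375 = 13.1072
  yellow: (233 − 289.125)² / 289.125 = 10.8950
  white: (335 − 385.5)² / 385.5 = 6.6154
χ² = 13.1072 + 10.8950 + 6.6154 = 30.6176 ≈ 30.618
Degrees of freedom = 3 − 1 = 2; critical value at α = 0.05 is 5.991.
Since 30.618 > 5.991, we reject the null hypothesis — the data do not fit the 9:3:4 ratio.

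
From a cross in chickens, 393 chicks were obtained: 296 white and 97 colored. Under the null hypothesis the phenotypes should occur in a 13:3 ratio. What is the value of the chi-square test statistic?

The 13:3 ratio has 16 parts, so with N = 393 the expected counts are:
  white: 393 × 13/16 = 319.3125
  colored: 393 × 3/16 = 73.6875
χ² = Σ (O − E)² / E
  white: (296 − 319.3125)² / 319.3125 = 1.7020
  colored: (97 − 73.6875)² / 73.6875 = 7.3754
χ² = 1.7020 + 7.3754 = 9.0774 ≈ 9.077

9.077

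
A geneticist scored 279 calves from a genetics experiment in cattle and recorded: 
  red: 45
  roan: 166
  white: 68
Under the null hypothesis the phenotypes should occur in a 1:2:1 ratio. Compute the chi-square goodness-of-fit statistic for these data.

13.860

Total ratio parts = 4. Expected numbers out of 279:
  red: 279 × 1/4 = 69.75
  roan: 279 × 2/4 = 139.5
  white: 279 × 1/4 = 69.75
χ² = Σ (O − E)² / E
  red: (45 − 69.75)² / 69.75 = 8.7823
  roan: (166 − 139.5)² / 139.5 = 5.0341
  white: (68 − 69.75)² / 69.75 = 0.0439
χ² = 8.7823 + 5.0341 + 0.0439 = 13.8603 ≈ 13.860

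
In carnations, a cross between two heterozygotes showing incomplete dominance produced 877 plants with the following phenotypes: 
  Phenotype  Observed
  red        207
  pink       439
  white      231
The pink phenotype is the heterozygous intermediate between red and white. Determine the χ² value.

With incomplete dominance, a heterozygote × heterozygote cross gives a 1:2:1 phenotypic ratio.
The 1:2:1 ratio has 4 parts, so with N = 877 the expected counts are:
  red: 877 × 1/4 = 219.25
  pink: 877 × 2/4 = 438.5
  white: 877 × 1/4 = 219.25
χ² = Σ (O − E)² / E
  red: (207 − 219.25)² / 219.25 = 0.6844
  pink: (439 − 438.5)² / 438.5 = 0.0006
  white: (231 − 219.25)² / 219.25 = 0.6297
χ² = 0.6844 + 0.0006 + 0.6297 = 1.3147 ≈ 1.315

1.315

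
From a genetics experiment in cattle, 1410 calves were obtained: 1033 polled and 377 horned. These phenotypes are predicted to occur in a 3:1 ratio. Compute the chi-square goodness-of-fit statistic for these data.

2.270

Under the 3:1 hypothesis (Σ ratio = 4, N = 1410):
  polled: 1410 × 3/4 = 1057.5
  horned: 1410 × 1/4 = 352.5
χ² = Σ (O − E)² / E
  polled: (1033 − 1057.5)² / 1057.5 = 0.5676
  horned: (377 − 352.5)² / 352.5 = 1.7028
χ² = 0.5676 + 1.7028 = 2.2704 ≈ 2.270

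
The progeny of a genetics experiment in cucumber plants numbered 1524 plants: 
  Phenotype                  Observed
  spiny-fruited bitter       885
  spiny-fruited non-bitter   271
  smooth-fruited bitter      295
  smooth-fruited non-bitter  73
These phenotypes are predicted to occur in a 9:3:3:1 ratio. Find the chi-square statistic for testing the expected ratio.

Total ratio parts = 16. Expected numbers out of 1524:
  spiny-fruited bitter: 1524 × 9/16 = 857.25
  spiny-fruited non-bitter: 1524 × 3/16 = 285.75
  smooth-fruited bitter: 1524 × 3/16 = 285.75
  smooth-fruited non-bitter: 1524 × 1/16 = 95.25
χ² = Σ (O − E)² / E
  spiny-fruited bitter: (885 − 857.25)² / 857.25 = 0.8983
  spiny-fruited non-bitter: (271 − 285.75)² / 285.75 = 0.7614
  smooth-fruited bitter: (295 − 285.75)² / 285.75 = 0.2994
  smooth-fruited non-bitter: (73 − 95.25)² / 95.25 = 5.1975
χ² = 0.8983 + 0.7614 + 0.2994 + 5.1975 = 7.1566 ≈ 7.157

7.157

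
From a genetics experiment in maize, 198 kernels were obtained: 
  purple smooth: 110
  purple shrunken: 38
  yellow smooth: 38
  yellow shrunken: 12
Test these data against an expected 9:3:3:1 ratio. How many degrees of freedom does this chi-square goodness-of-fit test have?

3

A goodness-of-fit test with 4 phenotype classes has df = 4 − 1 = 3.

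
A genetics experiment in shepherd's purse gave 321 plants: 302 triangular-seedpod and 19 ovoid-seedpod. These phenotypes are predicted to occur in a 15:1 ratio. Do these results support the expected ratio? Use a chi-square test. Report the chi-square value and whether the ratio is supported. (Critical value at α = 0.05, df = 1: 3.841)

Under the 15:1 hypothesis (Σ ratio = 16, N = 321):
  triangular-seedpod: 321 × 15/16 = 300.9375
  ovoid-seedpod: 321 × 1/16 = 20.0625
χ² = Σ (O − E)² / E
  triangular-seedpod: (302 − 300.9375)² / 300.9375 = 0.0038
  ovoid-seedpod: (19 − 20.0625)² / 20.0625 = 0.0563
χ² = 0.0038 + 0.0563 = 0.0601 ≈ 0.060
Degrees of freedom = 2 − 1 = 1; critical value at α = 0.05 is 3.841.
Since 0.060 < 3.841, we fail to reject the null hypothesis — the data are consistent with the 15:1 ratio.

0.060; consistent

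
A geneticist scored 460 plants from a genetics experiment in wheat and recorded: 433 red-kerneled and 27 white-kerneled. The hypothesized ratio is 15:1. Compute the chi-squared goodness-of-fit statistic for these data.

0.114

Under the 15:1 hypothesis (Σ ratio = 16, N = 460):
  red-kerneled: 460 × 15/16 = 431.25
  white-kerneled: 460 × 1/16 = 28.75
χ² = Σ (O − E)² / E
  red-kerneled: (433 − 431.25)² / 431.25 = 0.0071
  white-kerneled: (27 − 28.75)² / 28.75 = 0.1065
χ² = 0.0071 + 0.1065 = 0.1136 ≈ 0.114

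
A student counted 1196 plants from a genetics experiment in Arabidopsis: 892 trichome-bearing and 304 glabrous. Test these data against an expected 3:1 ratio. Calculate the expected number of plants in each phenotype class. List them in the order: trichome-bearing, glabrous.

897, 299

Under the 3:1 hypothesis (Σ ratio = 4, N = 1196):
  trichome-bearing: 1196 × 3/4 = 897
  glabrous: 1196 × 1/4 = 299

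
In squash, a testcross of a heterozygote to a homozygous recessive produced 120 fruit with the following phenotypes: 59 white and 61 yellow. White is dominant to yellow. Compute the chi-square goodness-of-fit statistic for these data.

0.033

A testcross of a heterozygote (Aa × aa) gives a 1:1 phenotypic ratio.
The 1:1 ratio has 2 parts, so with N = 120 the expected counts are:
  white: 120 × 1/2 = 60
  yellow: 120 × 1/2 = 60
χ² = Σ (O − E)² / E
  white: (59 − 60)² / 60 = 0.0167
  yellow: (61 − 60)² / 60 = 0.0167
χ² = 0.0167 + 0.0167 = 0.0334 ≈ 0.033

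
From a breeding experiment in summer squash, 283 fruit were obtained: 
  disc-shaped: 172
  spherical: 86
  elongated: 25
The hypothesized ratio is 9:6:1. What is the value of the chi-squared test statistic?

7.871

Total ratio parts = 16. Expected numbers out of 283:
  disc-shaped: 283 × 9/16 = 159.1875
  spherical: 283 × 6/16 = 106.125
  elongated: 283 × 1/16 = 17.6875
χ² = Σ (O − E)² / E
  disc-shaped: (172 − 159.1875)² / 159.1875 = 1.0312
  spherical: (86 − 106.125)² / 106.125 = 3.8164
  elongated: (25 − 17.6875)² / 17.6875 = 3.0232
χ² = 1.0312 + 3.8164 + 3.0232 = 7.8708 ≈ 7.871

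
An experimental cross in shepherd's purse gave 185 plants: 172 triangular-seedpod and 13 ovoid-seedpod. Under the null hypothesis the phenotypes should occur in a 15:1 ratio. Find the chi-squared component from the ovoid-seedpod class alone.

0.179

The 15:1 ratio has 16 parts, so with N = 185 the expected counts are:
  triangular-seedpod: 185 × 15/16 = 173.4375
  ovoid-seedpod: 185 × 1/16 = 11.5625
Contribution of ovoid-seedpod: (13 − 11.5625)² / 11.5625 = 0.1787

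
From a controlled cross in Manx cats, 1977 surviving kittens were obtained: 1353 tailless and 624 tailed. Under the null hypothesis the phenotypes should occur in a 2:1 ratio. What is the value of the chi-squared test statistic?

Expected counts for N = 1977 under a 2:1 ratio (total parts = 3):
  tailless: 1977 × 2/3 = 1318
  tailed: 1977 × 1/3 = 659
χ² = Σ (O − E)² / E
  tailless: (1353 − 1318)² / 1318 = 0.9294
  tailed: (624 − 659)² / 659 = 1.8589
χ² = 0.9294 + 1.8589 = 2.7883 ≈ 2.788

2.788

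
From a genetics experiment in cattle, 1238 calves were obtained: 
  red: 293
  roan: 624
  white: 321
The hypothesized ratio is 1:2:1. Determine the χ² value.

The 1:2:1 ratio has 4 parts, so with N = 1238 the expected counts are:
  red: 1238 × 1/4 = 309.5
  roan: 1238 × 2/4 = 619
  white: 1238 × 1/4 = 309.5
χ² = Σ (O − E)² / E
  red: (293 − 309.5)² / 309.5 = 0.8796
  roan: (624 − 619)² / 619 = 0.0404
  white: (321 − 309.5)² / 309.5 = 0.4273
χ² = 0.8796 + 0.0404 + 0.4273 = 1.3473 ≈ 1.347

1.347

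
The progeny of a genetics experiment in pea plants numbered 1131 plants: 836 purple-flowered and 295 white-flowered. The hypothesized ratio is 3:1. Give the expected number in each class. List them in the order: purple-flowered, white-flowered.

Under the 3:1 hypothesis (Σ ratio = 4, N = 1131):
  purple-flowered: 1131 × 3/4 = 848.25
  white-flowered: 1131 × 1/4 = 282.75

848.25, 282.75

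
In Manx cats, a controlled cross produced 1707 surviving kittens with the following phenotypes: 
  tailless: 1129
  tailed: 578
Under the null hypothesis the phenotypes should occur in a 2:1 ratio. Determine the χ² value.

Total ratio parts = 3. Expected numbers out of 1707:
  tailless: 1707 × 2/3 = 1138
  tailed: 1707 × 1/3 = 569
χ² = Σ (O − E)² / E
  tailless: (1129 − 1138)² / 1138 = 0.0712
  tailed: (578 − 569)² / 569 = 0.1424
χ² = 0.0712 + 0.1424 = 0.2136 ≈ 0.214

0.214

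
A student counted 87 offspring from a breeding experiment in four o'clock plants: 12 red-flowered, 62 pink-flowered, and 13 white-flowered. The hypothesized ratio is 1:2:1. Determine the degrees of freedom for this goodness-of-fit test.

2

A goodness-of-fit test with 3 phenotype classes has df = 3 − 1 = 2.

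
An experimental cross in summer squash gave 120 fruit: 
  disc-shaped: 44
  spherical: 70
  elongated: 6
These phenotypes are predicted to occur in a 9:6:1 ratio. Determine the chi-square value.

Under the 9:6:1 hypothesis (Σ ratio = 16, N = 120):
  disc-shaped: 120 × 9/16 = 67.5
  spherical: 120 × 6/16 = 45
  elongated: 120 × 1/16 = 7.5
χ² = Σ (O − E)² / E
  disc-shaped: (44 − 67.5)² / 67.5 = 8.1815
  spherical: (70 − 45)² / 45 = 13.8889
  elongated: (6 − 7.5)² / 7.5 = 0.3000
χ² = 8.1815 + 13.8889 + 0.3000 = 22.3704 ≈ 22.370

22.370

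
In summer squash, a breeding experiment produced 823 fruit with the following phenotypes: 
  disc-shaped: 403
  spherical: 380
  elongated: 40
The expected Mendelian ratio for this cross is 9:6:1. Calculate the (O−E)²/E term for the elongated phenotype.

2.543

Under the 9:6:1 hypothesis (Σ ratio = 16, N = 823):
  disc-shaped: 823 × 9/16 = 462.9375
  spherical: 823 × 6/16 = 308.625
  elongated: 823 × 1/16 = 51.4375
Contribution of elongated: (40 − 51.4375)² / 51.4375 = 2.5432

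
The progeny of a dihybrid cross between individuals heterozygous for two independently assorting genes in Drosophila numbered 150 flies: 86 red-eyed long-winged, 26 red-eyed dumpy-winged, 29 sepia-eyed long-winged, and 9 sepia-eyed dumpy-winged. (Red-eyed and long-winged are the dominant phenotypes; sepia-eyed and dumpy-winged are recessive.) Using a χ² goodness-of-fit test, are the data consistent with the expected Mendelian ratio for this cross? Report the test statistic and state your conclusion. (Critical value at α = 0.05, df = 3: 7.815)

A dihybrid F₂ with independent assortment and complete dominance at both loci gives a 9:3:3:1 phenotypic ratio.
The 9:3:3:1 ratio has 16 parts, so with N = 150 the expected counts are:
  red-eyed long-winged: 150 × 9/16 = 84.375
  red-eyed dumpy-winged: 150 × 3/16 = 28.125
  sepia-eyed long-winged: 150 × 3/16 = 28.125
  sepia-eyed dumpy-winged: 150 × 1/16 = 9.375
χ² = Σ (O − E)² / E
  red-eyed long-winged: (86 − 84.375)² / 84.375 = 0.0313
  red-eyed dumpy-winged: (26 − 28.125)² / 28.125 = 0.1606
  sepia-eyed long-winged: (29 − 28.125)² / 28.125 = 0.0272
  sepia-eyed dumpy-winged: (9 − 9.375)² / 9.375 = 0.0150
χ² = 0.0313 + 0.1606 + 0.0272 + 0.0150 = 0.2341 ≈ 0.234
Degrees of freedom = 4 − 1 = 3; critical value at α = 0.05 is 7.815.
Since 0.234 < 7.815, we fail to reject the null hypothesis — the data are consistent with the 9:3:3:1 ratio.

0.234; consistent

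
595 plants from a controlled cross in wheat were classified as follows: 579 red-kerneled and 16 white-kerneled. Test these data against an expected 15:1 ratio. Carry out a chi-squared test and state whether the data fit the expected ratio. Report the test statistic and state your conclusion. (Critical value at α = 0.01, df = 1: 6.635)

The 15:1 ratio has 16 parts, so with N = 595 the expected counts are:
  red-kerneled: 595 × 15/16 = 557.8125
  white-kerneled: 595 × 1/16 = 37.1875
χ² = Σ (O − E)² / E
  red-kerneled: (579 − 557.8125)² / 557.8125 = 0.8048
  white-kerneled: (16 − 37.1875)² / 37.1875 = 12.0715
χ² = 0.8048 + 12.0715 = 12.8763 ≈ 12.876
Degrees of freedom = 2 − 1 = 1; critical value at α = 0.01 is 6.635.
Since 12.876 > 6.635, we reject the null hypothesis — the data do not fit the 15:1 ratio.

12.876; not consistent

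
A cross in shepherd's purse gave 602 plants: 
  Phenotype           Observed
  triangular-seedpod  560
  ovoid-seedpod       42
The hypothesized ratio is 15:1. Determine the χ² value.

0.543

The 15:1 ratio has 16 parts, so with N = 602 the expected counts are:
  triangular-seedpod: 602 × 15/16 = 564.375
  ovoid-seedpod: 602 × 1/16 = 37.625
χ² = Σ (O − E)² / E
  triangular-seedpod: (560 − 564.375)² / 564.375 = 0.0339
  ovoid-seedpod: (42 − 37.625)² / 37.625 = 0.5087
χ² = 0.0339 + 0.5087 = 0.5426 ≈ 0.543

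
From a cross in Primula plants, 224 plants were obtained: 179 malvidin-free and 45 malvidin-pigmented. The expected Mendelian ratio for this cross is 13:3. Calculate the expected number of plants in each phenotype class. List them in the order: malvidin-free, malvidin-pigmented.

Expected counts for N = 224 under a 13:3 ratio (total parts = 16):
  malvidin-free: 224 × 13/16 = 182
  malvidin-pigmented: 224 × 3/16 = 42

182, 42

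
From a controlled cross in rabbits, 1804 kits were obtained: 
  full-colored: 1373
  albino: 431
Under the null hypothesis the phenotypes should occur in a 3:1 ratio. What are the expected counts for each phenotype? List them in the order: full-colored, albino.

1353, 451

Under the 3:1 hypothesis (Σ ratio = 4, N = 1804):
  full-colored: 1804 × 3/4 = 1353
  albino: 1804 × 1/4 = 451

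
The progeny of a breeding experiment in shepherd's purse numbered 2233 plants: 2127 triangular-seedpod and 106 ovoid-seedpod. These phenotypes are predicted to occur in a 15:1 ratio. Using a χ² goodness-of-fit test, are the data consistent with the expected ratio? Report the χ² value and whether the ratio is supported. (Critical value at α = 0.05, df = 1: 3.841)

Under the 15:1 hypothesis (Σ ratio = 16, N = 2233):
  triangular-seedpod: 2233 × 15/16 = 2093.4375
  ovoid-seedpod: 2233 × 1/16 = 139.5625
χ² = Σ (O − E)² / E
  triangular-seedpod: (2127 − 2093.4375)² / 2093.4375 = 0.5381
  ovoid-seedpod: (106 − 139.5625)² / 139.5625 = 8.0712
χ² = 0.5381 + 8.0712 = 8.6093 ≈ 8.609
Degrees of freedom = 2 − 1 = 1; critical value at α = 0.05 is 3.841.
Since 8.609 > 3.841, we reject the null hypothesis — the data do not fit the 15:1 ratio.

8.609; not consistent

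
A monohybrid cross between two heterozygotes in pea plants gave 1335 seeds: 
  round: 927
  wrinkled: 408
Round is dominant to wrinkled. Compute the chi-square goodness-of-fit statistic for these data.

For a monohybrid cross between heterozygotes with complete dominance, the expected phenotypic ratio is 3:1.
Total ratio parts = 4. Expected numbers out of 1335:
  round: 1335 × 3/4 = 1001.25
  wrinkled: 1335 × 1/4 = 333.75
χ² = Σ (O − E)² / E
  round: (927 − 1001.25)² / 1001.25 = 5.5062
  wrinkled: (408 − 333.75)² / 333.75 = 16.5185
χ² = 5.5062 + 16.5185 = 22.0247 ≈ 22.025

22.025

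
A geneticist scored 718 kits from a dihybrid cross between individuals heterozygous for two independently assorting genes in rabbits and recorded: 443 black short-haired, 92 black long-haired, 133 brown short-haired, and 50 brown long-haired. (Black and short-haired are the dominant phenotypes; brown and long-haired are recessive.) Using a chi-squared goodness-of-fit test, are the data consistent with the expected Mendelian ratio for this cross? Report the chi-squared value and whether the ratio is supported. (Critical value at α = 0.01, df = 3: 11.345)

17.891; not consistent

A dihybrid F₂ with independent assortment and complete dominance at both loci gives a 9:3:3:1 phenotypic ratio.
Total ratio parts = 16. Expected numbers out of 718:
  black short-haired: 718 × 9/16 = 403.875
  black long-haired: 718 × 3/16 = 134.625
  brown short-haired: 718 × 3/16 = 134.625
  brown long-haired: 718 × 1/16 = 44.875
χ² = Σ (O − E)² / E
  black short-haired: (443 − 403.875)² / 403.875 = 3.7902
  black long-haired: (92 − 134.625)² / 134.625 = 13.4959
  brown short-haired: (133 − 134.625)² / 134.625 = 0.0196
  brown long-haired: (50 − 44.875)² / 44.875 = 0.5853
χ² = 3.7902 + 13.4959 + 0.0196 + 0.5853 = 17.891
Degrees of freedom = 4 − 1 = 3; critical value at α = 0.01 is 11.345.
Since 17.891 > 11.345, we reject the null hypothesis — the data do not fit the 9:3:3:1 ratio.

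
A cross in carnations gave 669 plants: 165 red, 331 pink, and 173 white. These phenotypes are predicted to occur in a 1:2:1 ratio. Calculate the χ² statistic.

0.265

Under the 1:2:1 hypothesis (Σ ratio = 4, N = 669):
  red: 669 × 1/4 = 167.25
  pink: 669 × 2/4 = 334.5
  white: 669 × 1/4 = 167.25
χ² = Σ (O − E)² / E
  red: (165 − 167.25)² / 167.25 = 0.0303
  pink: (331 − 334.5)² / 334.5 = 0.0366
  white: (173 − 167.25)² / 167.25 = 0.1977
χ² = 0.0303 + 0.0366 + 0.1977 = 0.2646 ≈ 0.265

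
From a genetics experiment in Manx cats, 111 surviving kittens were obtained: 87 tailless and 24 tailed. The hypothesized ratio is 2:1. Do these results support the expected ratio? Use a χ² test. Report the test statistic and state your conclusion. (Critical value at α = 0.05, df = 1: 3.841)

The 2:1 ratio has 3 parts, so with N = 111 the expected counts are:
  tailless: 111 × 2/3 = 74
  tailed: 111 × 1/3 = 37
χ² = Σ (O − E)² / E
  tailless: (87 − 74)² / 74 = 2.2838
  tailed: (24 − 37)² / 37 = 4.5676
χ² = 2.2838 + 4.5676 = 6.8514 ≈ 6.851
Degrees of freedom = 2 − 1 = 1; critical value at α = 0.05 is 3.841.
Since 6.851 > 3.841, we reject the null hypothesis — the data do not fit the 2:1 ratio.

6.851; not consistent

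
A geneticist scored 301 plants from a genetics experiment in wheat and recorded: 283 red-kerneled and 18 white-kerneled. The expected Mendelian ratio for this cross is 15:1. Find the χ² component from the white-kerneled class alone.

0.035

Total ratio parts = 16. Expected numbers out of 301:
  red-kerneled: 301 × 15/16 = 282.1875
  white-kerneled: 301 × 1/16 = 18.8125
Contribution of white-kerneled: (18 − 18.8125)² / 18.8125 = 0.0351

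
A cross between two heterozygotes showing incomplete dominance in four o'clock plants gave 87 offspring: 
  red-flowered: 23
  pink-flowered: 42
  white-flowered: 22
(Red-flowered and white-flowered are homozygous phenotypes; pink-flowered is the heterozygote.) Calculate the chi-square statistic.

With incomplete dominance, a heterozygote × heterozygote cross gives a 1:2:1 phenotypic ratio.
The 1:2:1 ratio has 4 parts, so with N = 87 the expected counts are:
  red-flowered: 87 × 1/4 = 21.75
  pink-flowered: 87 × 2/4 = 43.5
  white-flowered: 87 × 1/4 = 21.75
χ² = Σ (O − E)² / E
  red-flowered: (23 − 21.75)² / 21.75 = 0.0718
  pink-flowered: (42 − 43.5)² / 43.5 = 0.0517
  white-flowered: (22 − 21.75)² / 21.75 = 0.0029
χ² = 0.0718 + 0.0517 + 0.0029 = 0.1264 ≈ 0.126

0.126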